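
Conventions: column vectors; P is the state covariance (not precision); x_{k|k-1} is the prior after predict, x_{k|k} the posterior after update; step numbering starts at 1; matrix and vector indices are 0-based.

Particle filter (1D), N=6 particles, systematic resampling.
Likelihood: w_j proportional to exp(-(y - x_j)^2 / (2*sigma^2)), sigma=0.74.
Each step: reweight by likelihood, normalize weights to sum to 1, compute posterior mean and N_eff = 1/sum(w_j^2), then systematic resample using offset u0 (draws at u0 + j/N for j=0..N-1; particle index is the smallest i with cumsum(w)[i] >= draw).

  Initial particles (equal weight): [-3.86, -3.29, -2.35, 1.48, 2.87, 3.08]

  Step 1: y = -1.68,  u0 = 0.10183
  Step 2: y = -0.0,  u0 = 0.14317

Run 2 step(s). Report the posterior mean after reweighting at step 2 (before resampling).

step 1: w=[0.0169, 0.1217, 0.8612, 0.0001, 0.0000, 0.0000]  mean=-2.4894  Neff=1.3213  idx=[1, 2, 2, 2, 2, 2]
step 2: w=[0.0016, 0.1997, 0.1997, 0.1997, 0.1997, 0.1997]  mean=-2.3515  Neff=5.0158  idx=[1, 2, 3, 4, 5, 5]

post_mean = -2.3515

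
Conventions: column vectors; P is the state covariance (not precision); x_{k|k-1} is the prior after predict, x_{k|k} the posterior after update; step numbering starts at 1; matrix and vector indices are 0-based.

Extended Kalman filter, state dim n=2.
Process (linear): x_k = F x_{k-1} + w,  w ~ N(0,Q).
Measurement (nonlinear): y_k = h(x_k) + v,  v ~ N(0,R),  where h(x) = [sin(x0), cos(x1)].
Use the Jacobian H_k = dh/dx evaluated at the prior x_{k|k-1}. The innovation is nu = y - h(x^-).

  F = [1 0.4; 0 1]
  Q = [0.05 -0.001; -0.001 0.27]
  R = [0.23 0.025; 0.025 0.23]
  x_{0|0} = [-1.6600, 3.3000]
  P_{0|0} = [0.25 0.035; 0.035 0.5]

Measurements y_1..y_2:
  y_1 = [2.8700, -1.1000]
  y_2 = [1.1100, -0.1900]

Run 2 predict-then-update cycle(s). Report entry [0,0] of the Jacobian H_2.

step 1: x^-=[-0.3400, 3.3000]  P^-=[0.4080 0.2340; 0.2340 0.7700]  H_jac=[0.9428 0.0000; 0.0000 0.1577]  S=[0.5926 0.0598; 0.0598 0.2492]  K=[0.6498 -0.0078; 0.3311 0.4080]  nu=[3.2035, -0.1125]  x^+=[1.7426, 4.3147]  P^+=[0.1583 0.0916; 0.0916 0.6474]
step 2: x^-=[3.4685, 4.3147]  P^-=[0.3852 0.3496; 0.3496 0.9174]  H_jac=[-0.9470 0.0000; 0.0000 0.9220]  S=[0.5755 -0.2802; -0.2802 1.0098]  K=[-0.5533 0.1656; -0.1936 0.7839]  nu=[1.4311, 0.1973]  x^+=[2.7094, 4.1923]  P^+=[0.1300 0.0263; 0.0263 0.1903]

H_jac[0,0] = -0.9470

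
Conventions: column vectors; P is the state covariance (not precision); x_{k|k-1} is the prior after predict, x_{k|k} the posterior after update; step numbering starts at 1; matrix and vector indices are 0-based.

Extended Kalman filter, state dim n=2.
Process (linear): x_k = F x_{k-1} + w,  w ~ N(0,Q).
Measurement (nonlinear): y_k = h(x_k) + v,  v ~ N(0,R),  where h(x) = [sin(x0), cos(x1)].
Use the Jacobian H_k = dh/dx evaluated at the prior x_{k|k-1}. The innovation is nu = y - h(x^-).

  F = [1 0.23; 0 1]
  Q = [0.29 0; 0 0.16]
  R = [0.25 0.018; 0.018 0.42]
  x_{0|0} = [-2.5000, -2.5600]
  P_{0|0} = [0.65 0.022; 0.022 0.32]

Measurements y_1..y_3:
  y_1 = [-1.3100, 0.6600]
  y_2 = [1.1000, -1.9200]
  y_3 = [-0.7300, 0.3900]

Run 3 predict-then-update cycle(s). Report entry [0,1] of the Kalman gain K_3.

step 1: x^-=[-3.0888, -2.5600]  P^-=[0.9670 0.0956; 0.0956 0.4800]  H_jac=[-0.9986 0.0000; 0.0000 0.5494]  S=[1.2144 -0.0344; -0.0344 0.5649]  K=[-0.7940 0.0446; -0.0655 0.4628]  nu=[-1.2572, 1.4956]  x^+=[-2.0239, -1.7855]  P^+=[0.1980 0.0081; 0.0081 0.3517]
step 2: x^-=[-2.4346, -1.7855]  P^-=[0.5103 0.0889; 0.0889 0.5117]  H_jac=[-0.7603 0.0000; 0.0000 0.9770]  S=[0.5450 -0.0481; -0.0481 0.9085]  K=[-0.7068 0.0583; -0.0759 0.5463]  nu=[1.7495, -1.7070]  x^+=[-3.7706, -2.8508]  P^+=[0.2310 0.0120; 0.0120 0.2334]
step 3: x^-=[-4.4262, -2.8508]  P^-=[0.5389 0.0657; 0.0657 0.3934]  H_jac=[-0.2823 0.0000; 0.0000 0.2867]  S=[0.2929 0.0127; 0.0127 0.4523]  K=[-0.5217 0.0563; -0.0742 0.2515]  nu=[-1.6893, 1.3480]  x^+=[-3.4691, -2.3864]  P^+=[0.4585 0.0497; 0.0497 0.3637]

K[0,1] = 0.0563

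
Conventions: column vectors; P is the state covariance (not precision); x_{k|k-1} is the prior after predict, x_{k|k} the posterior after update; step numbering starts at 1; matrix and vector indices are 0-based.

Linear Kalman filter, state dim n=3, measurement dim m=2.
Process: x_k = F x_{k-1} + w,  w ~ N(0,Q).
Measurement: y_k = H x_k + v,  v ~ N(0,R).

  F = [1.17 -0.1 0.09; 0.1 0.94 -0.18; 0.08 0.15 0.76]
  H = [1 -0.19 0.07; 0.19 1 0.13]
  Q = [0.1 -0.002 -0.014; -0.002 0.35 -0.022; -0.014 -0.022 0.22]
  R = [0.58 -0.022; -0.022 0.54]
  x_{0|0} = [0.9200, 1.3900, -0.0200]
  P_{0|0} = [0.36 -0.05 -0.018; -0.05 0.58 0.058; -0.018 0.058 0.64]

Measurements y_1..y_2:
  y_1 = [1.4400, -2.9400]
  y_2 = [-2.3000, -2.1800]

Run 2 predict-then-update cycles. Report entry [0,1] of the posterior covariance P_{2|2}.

P_post[0,1] = -0.0125

step 1: x^-=[0.9356, 1.4022, 0.2669]  P^-=[0.6107 -0.0697 0.0266; -0.0697 0.8584 0.0094; 0.0266 0.0094 0.6149]  S=[1.2546 -0.1264; -0.1264 1.4082]  K=[0.5069 0.0809; -0.1256 0.5898; 0.0614 0.0725]  nu=[0.7521, -4.5547]  x^+=[0.9485, -1.3787, -0.0172]  P^+=[0.2894 -0.0205 -0.0154; -0.0205 0.3301 -0.0378; -0.0154 -0.0378 0.6038]
step 2: x^-=[1.2461, -1.1980, -0.1440]  P^-=[0.5066 -0.0320 0.0346; -0.0320 0.6736 -0.0845; 0.0346 -0.0845 0.5671]  S=[1.1329 -0.0783; -0.0783 1.2090]  K=[0.4606 0.0867; -0.1094 0.5359; 0.0798 0.0017]  nu=[-3.7636, -1.2000]  x^+=[-0.5917, -1.4294, -0.4464]  P^+=[0.2634 -0.0125 -0.0067; -0.0125 0.3036 -0.0724; -0.0067 -0.0724 0.5599]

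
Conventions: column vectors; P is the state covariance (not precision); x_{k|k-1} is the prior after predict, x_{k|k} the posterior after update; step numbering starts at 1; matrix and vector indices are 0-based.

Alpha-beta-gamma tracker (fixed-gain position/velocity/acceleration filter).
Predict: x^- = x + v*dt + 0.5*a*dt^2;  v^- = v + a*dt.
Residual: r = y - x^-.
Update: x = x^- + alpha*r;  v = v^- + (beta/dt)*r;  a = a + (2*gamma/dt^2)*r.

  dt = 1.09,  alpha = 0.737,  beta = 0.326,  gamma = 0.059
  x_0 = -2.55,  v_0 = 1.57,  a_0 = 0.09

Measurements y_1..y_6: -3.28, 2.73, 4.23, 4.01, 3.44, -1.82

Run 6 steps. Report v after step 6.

step 1: x_pred=-0.7852  r=-2.4948  x^+=-2.6239  v^+=0.9220  a^+=-0.1578
step 2: x_pred=-1.7127  r=4.4427  x^+=1.5616  v^+=2.0787  a^+=0.2835
step 3: x_pred=3.9958  r=0.2342  x^+=4.1684  v^+=2.4577  a^+=0.3067
step 4: x_pred=7.0295  r=-3.0195  x^+=4.8041  v^+=1.8890  a^+=0.0068
step 5: x_pred=6.8672  r=-3.4272  x^+=4.3413  v^+=0.8714  a^+=-0.3336
step 6: x_pred=5.0930  r=-6.9130  x^+=-0.0019  v^+=-1.5597  a^+=-1.0201

v_post = -1.5597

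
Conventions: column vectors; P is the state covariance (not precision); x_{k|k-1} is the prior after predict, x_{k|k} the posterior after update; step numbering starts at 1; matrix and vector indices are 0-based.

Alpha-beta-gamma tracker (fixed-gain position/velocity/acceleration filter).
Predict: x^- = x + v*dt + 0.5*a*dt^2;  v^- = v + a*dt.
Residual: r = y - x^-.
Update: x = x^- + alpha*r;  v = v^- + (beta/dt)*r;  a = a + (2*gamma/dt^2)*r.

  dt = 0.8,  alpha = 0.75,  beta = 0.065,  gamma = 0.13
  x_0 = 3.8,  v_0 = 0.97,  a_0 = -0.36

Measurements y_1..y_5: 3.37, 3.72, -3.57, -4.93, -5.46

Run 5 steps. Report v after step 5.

v_post = -7.2709

step 1: x_pred=4.4608  r=-1.0908  x^+=3.6427  v^+=0.5934  a^+=-0.8031
step 2: x_pred=3.8604  r=-0.1404  x^+=3.7551  v^+=-0.0605  a^+=-0.8602
step 3: x_pred=3.4314  r=-7.0014  x^+=-1.8196  v^+=-1.3175  a^+=-3.7045
step 4: x_pred=-4.0591  r=-0.8709  x^+=-4.7123  v^+=-4.3519  a^+=-4.0583
step 5: x_pred=-9.4925  r=4.0325  x^+=-6.4681  v^+=-7.2709  a^+=-2.4201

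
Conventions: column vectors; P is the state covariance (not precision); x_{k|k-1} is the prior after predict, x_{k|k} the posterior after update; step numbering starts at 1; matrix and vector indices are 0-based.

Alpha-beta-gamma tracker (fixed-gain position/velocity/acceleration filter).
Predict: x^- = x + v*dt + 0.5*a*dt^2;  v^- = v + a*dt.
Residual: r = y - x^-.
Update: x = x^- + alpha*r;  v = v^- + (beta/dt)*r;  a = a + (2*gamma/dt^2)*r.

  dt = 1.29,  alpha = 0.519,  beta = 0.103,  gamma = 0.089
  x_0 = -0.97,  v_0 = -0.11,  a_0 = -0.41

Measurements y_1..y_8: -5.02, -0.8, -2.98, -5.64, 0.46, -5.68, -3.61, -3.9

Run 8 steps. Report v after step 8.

step 1: x_pred=-1.4530  r=-3.5670  x^+=-3.3043  v^+=-0.9237  a^+=-0.7915
step 2: x_pred=-5.1545  r=4.3545  x^+=-2.8945  v^+=-1.5971  a^+=-0.3258
step 3: x_pred=-5.2258  r=2.2458  x^+=-4.0602  v^+=-1.8380  a^+=-0.0855
step 4: x_pred=-6.5025  r=0.8625  x^+=-6.0548  v^+=-1.8795  a^+=0.0067
step 5: x_pred=-8.4738  r=8.9338  x^+=-3.8372  v^+=-1.1575  a^+=0.9623
step 6: x_pred=-4.5297  r=-1.1503  x^+=-5.1267  v^+=-0.0080  a^+=0.8393
step 7: x_pred=-4.4387  r=0.8287  x^+=-4.0086  v^+=1.1408  a^+=0.9279
step 8: x_pred=-1.7648  r=-2.1352  x^+=-2.8730  v^+=2.1674  a^+=0.6995

v_post = 2.1674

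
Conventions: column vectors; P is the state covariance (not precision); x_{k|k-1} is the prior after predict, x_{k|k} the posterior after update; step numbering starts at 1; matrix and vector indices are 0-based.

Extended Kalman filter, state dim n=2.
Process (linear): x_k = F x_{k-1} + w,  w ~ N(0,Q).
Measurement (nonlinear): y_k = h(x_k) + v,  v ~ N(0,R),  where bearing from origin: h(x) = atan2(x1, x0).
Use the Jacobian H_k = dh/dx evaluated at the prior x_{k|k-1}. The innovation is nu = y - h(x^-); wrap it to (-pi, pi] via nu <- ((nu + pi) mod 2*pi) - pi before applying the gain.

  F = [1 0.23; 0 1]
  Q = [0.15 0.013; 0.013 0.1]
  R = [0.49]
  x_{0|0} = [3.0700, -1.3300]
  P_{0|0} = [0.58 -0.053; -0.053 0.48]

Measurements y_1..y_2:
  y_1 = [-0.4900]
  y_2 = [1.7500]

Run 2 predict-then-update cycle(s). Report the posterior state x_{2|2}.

x_post = [3.2240, -0.4981]

step 1: x^-=[2.7641, -1.3300]  P^-=[0.7310 0.0704; 0.0704 0.5800]  H_jac=[0.1414 0.2938]  S=[0.5605]  K=[0.2212; 0.3217]  nu=[-0.0415]  x^+=[2.7549, -1.3434]  P^+=[0.7036 0.0305; 0.0305 0.5220]
step 2: x^-=[2.4459, -1.3434]  P^-=[0.8952 0.1636; 0.1636 0.6220]  H_jac=[0.1725 0.3141]  S=[0.5957]  K=[0.3455; 0.3753]  nu=[2.2522]  x^+=[3.2240, -0.4981]  P^+=[0.8241 0.0863; 0.0863 0.5381]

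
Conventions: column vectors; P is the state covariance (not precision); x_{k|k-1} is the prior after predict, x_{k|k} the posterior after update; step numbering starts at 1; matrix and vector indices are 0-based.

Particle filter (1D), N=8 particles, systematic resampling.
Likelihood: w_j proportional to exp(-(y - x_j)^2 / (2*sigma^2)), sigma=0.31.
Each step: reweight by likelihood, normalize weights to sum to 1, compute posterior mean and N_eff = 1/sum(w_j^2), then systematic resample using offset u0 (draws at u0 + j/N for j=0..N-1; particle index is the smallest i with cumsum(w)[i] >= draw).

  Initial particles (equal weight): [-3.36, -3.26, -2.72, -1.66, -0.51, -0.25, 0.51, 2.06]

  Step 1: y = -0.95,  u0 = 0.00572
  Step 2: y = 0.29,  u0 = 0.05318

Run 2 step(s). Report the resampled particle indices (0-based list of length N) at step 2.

resampled_idx = [2, 3, 5, 6, 7, 7, 7, 7]

step 1: w=[0.0000, 0.0000, 0.0000, 0.1407, 0.7078, 0.1514, 0.0000, 0.0000]  mean=-0.6324  Neff=1.8390  idx=[3, 3, 4, 4, 4, 4, 4, 5]
step 2: w=[0.0000, 0.0000, 0.0899, 0.0899, 0.0899, 0.0899, 0.0899, 0.5506]  mean=-0.3668  Neff=2.9105  idx=[2, 3, 5, 6, 7, 7, 7, 7]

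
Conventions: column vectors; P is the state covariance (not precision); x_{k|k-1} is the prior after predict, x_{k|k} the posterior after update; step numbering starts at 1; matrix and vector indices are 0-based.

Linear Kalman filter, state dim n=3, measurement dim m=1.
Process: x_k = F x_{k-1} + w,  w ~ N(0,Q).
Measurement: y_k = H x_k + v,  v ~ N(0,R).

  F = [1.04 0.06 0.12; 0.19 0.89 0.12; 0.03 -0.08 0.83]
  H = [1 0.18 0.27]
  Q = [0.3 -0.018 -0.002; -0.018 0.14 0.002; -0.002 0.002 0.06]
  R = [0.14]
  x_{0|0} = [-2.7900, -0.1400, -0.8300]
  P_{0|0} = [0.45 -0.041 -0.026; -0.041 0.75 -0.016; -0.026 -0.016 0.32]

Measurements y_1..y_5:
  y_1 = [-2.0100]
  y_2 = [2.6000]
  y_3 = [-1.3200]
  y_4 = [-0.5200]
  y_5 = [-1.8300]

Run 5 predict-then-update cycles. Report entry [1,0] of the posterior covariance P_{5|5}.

P_post[1,0] = -0.0692

step 1: x^-=[-3.0096, -0.7543, -0.7614]  P^-=[0.7822 0.0715 0.0205; 0.0715 0.7365 -0.0333; 0.0205 -0.0333 0.2867]  S=[1.0005]  K=[0.8002; 0.1950; 0.0918]  nu=[1.3410]  x^+=[-1.9366, -0.4928, -0.6383]  P^+=[0.1416 -0.0846 -0.0531; -0.0846 0.6984 -0.0512; -0.0531 -0.0512 0.2782]
step 2: x^-=[-2.1202, -0.8832, -0.5484]  P^-=[0.4351 -0.0417 -0.0144; -0.0417 0.6604 -0.0661; -0.0144 -0.0661 0.2608]  S=[0.5863]  K=[0.7227; 0.1013; 0.0753]  nu=[5.0273]  x^+=[1.5128, -0.3741, -0.1698]  P^+=[0.1289 -0.0846 -0.0463; -0.0846 0.6544 -0.0705; -0.0463 -0.0705 0.2575]
step 3: x^-=[1.5305, -0.0659, -0.0657]  P^-=[0.4224 -0.0480 -0.0115; -0.0480 0.6209 -0.0781; -0.0115 -0.0781 0.2492]  S=[0.5695]  K=[0.7209; 0.0750; 0.0732]  nu=[-2.8209]  x^+=[-0.5032, -0.2774, -0.2721]  P^+=[0.1263 -0.0788 -0.0416; -0.0788 0.6177 -0.0812; -0.0416 -0.0812 0.2461]
step 4: x^-=[-0.5726, -0.3751, -0.2187]  P^-=[0.4210 -0.0457 -0.0094; -0.0457 0.5915 -0.0836; -0.0094 -0.0836 0.2427]  S=[0.5682]  K=[0.7220; 0.0672; 0.0723]  nu=[0.1792]  x^+=[-0.4432, -0.3631, -0.2058]  P^+=[0.1248 -0.0733 -0.0391; -0.0733 0.5889 -0.0863; -0.0391 -0.0863 0.2397]
step 5: x^-=[-0.5074, -0.4320, -0.1551]  P^-=[0.4204 -0.0427 -0.0084; -0.0427 0.5694 -0.0854; -0.0084 -0.0854 0.2389]  S=[0.5681]  K=[0.7226; 0.0646; 0.0717]  nu=[-1.2029]  x^+=[-1.3766, -0.5098, -0.2412]  P^+=[0.1238 -0.0692 -0.0378; -0.0692 0.5671 -0.0881; -0.0378 -0.0881 0.2360]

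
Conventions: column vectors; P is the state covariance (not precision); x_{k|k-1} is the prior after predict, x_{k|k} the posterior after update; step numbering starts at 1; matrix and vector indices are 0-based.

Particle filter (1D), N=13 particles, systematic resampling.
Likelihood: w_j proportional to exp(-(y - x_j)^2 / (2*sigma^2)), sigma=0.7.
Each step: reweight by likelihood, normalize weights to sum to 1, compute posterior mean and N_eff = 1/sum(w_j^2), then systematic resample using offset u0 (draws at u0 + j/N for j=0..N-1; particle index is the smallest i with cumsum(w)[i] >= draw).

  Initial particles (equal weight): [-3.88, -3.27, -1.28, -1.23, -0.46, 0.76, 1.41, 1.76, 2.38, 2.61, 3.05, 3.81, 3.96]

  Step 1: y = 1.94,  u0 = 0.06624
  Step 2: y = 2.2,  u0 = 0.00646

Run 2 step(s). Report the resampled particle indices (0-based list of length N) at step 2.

resampled_idx = [0, 1, 2, 3, 4, 5, 6, 6, 7, 8, 9, 10, 10]

step 1: w=[0.0000, 0.0000, 0.0000, 0.0000, 0.0007, 0.0645, 0.2005, 0.2584, 0.2192, 0.1689, 0.0760, 0.0075, 0.0042]  mean=2.0257  Neff=5.1658  idx=[6, 6, 6, 7, 7, 7, 8, 8, 8, 9, 9, 10, 11]
step 2: w=[0.0576, 0.0576, 0.0576, 0.0893, 0.0893, 0.0893, 0.1053, 0.1053, 0.1053, 0.0917, 0.0917, 0.0521, 0.0077]  mean=2.1344  Neff=11.5248  idx=[0, 1, 2, 3, 4, 5, 6, 6, 7, 8, 9, 10, 10]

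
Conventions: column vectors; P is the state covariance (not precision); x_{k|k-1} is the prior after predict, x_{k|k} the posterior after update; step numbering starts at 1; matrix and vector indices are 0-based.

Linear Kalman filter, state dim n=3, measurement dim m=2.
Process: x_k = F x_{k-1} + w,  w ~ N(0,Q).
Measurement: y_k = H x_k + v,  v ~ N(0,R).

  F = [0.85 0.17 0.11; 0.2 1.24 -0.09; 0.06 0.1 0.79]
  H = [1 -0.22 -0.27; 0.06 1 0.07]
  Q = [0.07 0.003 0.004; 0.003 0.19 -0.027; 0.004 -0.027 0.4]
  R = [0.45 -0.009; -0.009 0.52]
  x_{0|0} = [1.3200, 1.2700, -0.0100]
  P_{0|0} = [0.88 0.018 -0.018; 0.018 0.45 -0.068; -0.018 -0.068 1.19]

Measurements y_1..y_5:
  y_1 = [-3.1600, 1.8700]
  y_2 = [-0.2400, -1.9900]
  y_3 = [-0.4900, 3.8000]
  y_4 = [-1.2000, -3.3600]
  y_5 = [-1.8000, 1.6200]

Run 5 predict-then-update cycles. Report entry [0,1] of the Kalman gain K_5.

step 1: x^-=[1.3368, 1.8397, 0.1983]  P^-=[0.7325 0.2480 0.1396; 0.2480 0.9515 -0.1123; 0.1396 -0.1123 1.1381]  S=[1.1137 0.0884; 0.0884 1.4949]  K=[0.5615 0.1686; 0.0111 0.6405; -0.1277 -0.0087]  nu=[-4.0385, -0.0638]  x^+=[-0.9416, 1.7540, 0.7147]  P^+=[0.3221 0.0476 0.2240; 0.0476 0.3368 -0.0952; 0.2240 -0.0952 1.1196]
step 2: x^-=[-0.4236, 1.9223, 0.6835]  P^-=[0.3781 0.1458 0.2660; 0.1458 0.7666 -0.1147; 0.2660 -0.1147 1.1101]  S=[0.7247 0.0149; 0.0149 1.2971]  K=[0.3755 0.1399; -0.0011 0.5916; -0.0113 -0.0161]  nu=[0.7910, -3.9347]  x^+=[-0.6770, -0.4063, 0.7378]  P^+=[0.2490 0.0354 0.2721; 0.0354 0.3127 -0.1023; 0.2721 -0.1023 1.1096]
step 3: x^-=[-0.5634, -0.7056, 0.5016]  P^-=[0.3296 0.1115 0.2915; 0.1115 0.7203 -0.1185; 0.2915 -0.1185 1.1066]  S=[0.6746 -0.0090; -0.0090 1.2461]  K=[0.3373 0.1242; -0.0144 0.5766; 0.0276 -0.0187]  nu=[0.0536, 4.5043]  x^+=[0.0141, 1.8909, 0.4188]  P^+=[0.2344 0.0273 0.2881; 0.0273 0.3057 -0.1047; 0.2881 -0.1047 1.1056]
step 4: x^-=[0.3795, 2.3099, 0.5208]  P^-=[0.3194 0.0977 0.3000; 0.0977 0.7049 -0.1199; 0.3000 -0.1199 1.1050]  S=[0.6649 -0.0190; -0.0190 1.2289]  K=[0.3297 0.1173; -0.0213 0.5712; 0.0416 -0.0194]  nu=[-0.9307, -5.7291]  x^+=[-0.5992, -0.9427, 0.5930]  P^+=[0.2318 0.0236 0.2936; 0.0236 0.3032 -0.1053; 0.2936 -0.1053 1.1034]
step 5: x^-=[-0.6044, -1.3422, 0.3383]  P^-=[0.3173 0.0923 0.3029; 0.0923 0.6990 -0.1202; 0.3029 -0.1202 1.1040]  S=[0.6632 -0.0229; -0.0229 1.2223]  K=[0.3285 0.1146; -0.0241 0.5690; 0.0465 -0.0194]  nu=[-1.3996, 2.9748]  x^+=[-0.7234, 0.3843, 0.2154]  P^+=[0.2314 0.0221 0.2955; 0.0221 0.3022 -0.1054; 0.2955 -0.1054 1.1020]

K[0,1] = 0.1146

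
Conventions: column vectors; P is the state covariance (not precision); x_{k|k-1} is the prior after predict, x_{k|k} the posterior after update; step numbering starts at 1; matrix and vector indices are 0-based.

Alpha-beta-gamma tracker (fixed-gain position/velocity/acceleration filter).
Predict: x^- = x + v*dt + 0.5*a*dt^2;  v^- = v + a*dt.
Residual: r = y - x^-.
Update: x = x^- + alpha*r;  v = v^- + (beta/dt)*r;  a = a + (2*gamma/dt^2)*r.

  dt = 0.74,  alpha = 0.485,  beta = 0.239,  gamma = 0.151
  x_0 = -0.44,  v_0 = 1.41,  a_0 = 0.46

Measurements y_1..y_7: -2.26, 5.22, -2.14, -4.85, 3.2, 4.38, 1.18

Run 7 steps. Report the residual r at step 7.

step 1: x_pred=0.7293  r=-2.9893  x^+=-0.7205  v^+=0.7849  a^+=-1.1886
step 2: x_pred=-0.4651  r=5.6851  x^+=2.2922  v^+=1.7415  a^+=1.9467
step 3: x_pred=4.1139  r=-6.2539  x^+=1.0807  v^+=1.1622  a^+=-1.5023
step 4: x_pred=1.5294  r=-6.3794  x^+=-1.5646  v^+=-2.0099  a^+=-5.0205
step 5: x_pred=-4.4265  r=7.6265  x^+=-0.7277  v^+=-3.2619  a^+=-0.8145
step 6: x_pred=-3.3645  r=7.7445  x^+=0.3916  v^+=-1.3634  a^+=3.4566
step 7: x_pred=0.3290  r=0.8510  x^+=0.7418  v^+=1.4693  a^+=3.9258

resid = 0.8510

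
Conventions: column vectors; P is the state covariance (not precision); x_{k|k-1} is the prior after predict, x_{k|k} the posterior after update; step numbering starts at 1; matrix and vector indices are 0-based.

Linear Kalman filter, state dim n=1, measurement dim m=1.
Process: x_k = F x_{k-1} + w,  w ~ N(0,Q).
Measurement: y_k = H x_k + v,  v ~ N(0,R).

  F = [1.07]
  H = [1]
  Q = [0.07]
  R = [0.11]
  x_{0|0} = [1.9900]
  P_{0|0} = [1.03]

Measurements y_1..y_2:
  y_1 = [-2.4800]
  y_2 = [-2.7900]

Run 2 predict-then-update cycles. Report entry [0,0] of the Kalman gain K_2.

step 1: x^-=[2.1293]  P^-=[1.2492]  S=[1.3592]  K=[0.9191]  nu=[-4.6093]  x^+=[-2.1070]  P^+=[0.1011]
step 2: x^-=[-2.2545]  P^-=[0.1857]  S=[0.2957]  K=[0.6281]  nu=[-0.5355]  x^+=[-2.5908]  P^+=[0.0691]

K[0,0] = 0.6281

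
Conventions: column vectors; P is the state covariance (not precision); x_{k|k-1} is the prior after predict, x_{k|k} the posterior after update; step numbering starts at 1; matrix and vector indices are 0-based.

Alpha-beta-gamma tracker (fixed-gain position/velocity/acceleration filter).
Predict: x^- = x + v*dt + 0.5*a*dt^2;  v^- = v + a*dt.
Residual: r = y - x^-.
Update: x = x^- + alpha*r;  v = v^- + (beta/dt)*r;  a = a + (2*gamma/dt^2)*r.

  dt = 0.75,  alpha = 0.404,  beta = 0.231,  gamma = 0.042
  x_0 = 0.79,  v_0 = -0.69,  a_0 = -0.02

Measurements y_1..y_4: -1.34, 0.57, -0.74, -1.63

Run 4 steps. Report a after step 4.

a_post = 0.0662

step 1: x_pred=0.2669  r=-1.6069  x^+=-0.3823  v^+=-1.1999  a^+=-0.2600
step 2: x_pred=-1.3554  r=1.9254  x^+=-0.5775  v^+=-0.8019  a^+=0.0276
step 3: x_pred=-1.1712  r=0.4312  x^+=-0.9970  v^+=-0.6484  a^+=0.0919
step 4: x_pred=-1.4574  r=-0.1726  x^+=-1.5271  v^+=-0.6326  a^+=0.0662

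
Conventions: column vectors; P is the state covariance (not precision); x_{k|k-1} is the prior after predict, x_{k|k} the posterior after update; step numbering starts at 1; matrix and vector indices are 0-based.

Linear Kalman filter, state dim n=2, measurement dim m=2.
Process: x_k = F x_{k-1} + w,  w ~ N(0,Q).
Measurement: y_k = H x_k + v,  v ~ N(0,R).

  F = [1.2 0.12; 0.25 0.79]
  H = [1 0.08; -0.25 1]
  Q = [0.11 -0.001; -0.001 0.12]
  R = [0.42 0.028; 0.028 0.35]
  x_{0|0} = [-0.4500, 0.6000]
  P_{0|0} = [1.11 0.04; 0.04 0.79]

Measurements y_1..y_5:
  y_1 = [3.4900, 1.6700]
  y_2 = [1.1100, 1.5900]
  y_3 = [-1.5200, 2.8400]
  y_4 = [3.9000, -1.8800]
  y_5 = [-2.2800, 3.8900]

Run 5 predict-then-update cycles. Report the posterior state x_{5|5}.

x_post = [0.1173, 1.6798]

step 1: x^-=[-0.4680, 0.3615]  P^-=[1.7313 0.4460; 0.4460 0.6982]  S=[2.2271 0.0881; 0.0881 0.9334]  K=[0.7958 -0.0610; 0.2012 0.6096]  nu=[3.9291, 1.1915]  x^+=[2.5861, 1.8784]  P^+=[0.3259 0.0824; 0.0824 0.2396]
step 2: x^-=[3.3287, 2.1305]  P^-=[0.6065 0.2001; 0.2001 0.3225]  S=[1.0606 0.0983; 0.0983 0.6103]  K=[0.5884 -0.0153; 0.1742 0.4183]  nu=[-2.3892, 0.2917]  x^+=[1.9185, 1.8362]  P^+=[0.2410 0.0714; 0.0714 0.1691]
step 3: x^-=[2.5226, 1.9303]  P^-=[0.4800 0.1571; 0.1571 0.2688]  S=[0.9269 0.0835; 0.0835 0.5702]  K=[0.5326 -0.0129; 0.1586 0.3793]  nu=[-4.1970, 1.5404]  x^+=[0.2674, 1.8491]  P^+=[0.2181 0.0649; 0.0649 0.1534]
step 4: x^-=[0.5428, 1.5276]  P^-=[0.4450 0.1425; 0.1425 0.2550]  S=[0.8895 0.0768; 0.0768 0.5616]  K=[0.5144 -0.0147; 0.1512 0.3700]  nu=[3.2350, -3.2719]  x^+=[2.2551, 0.8061]  P^+=[0.2107 0.0619; 0.0619 0.1492]
step 5: x^-=[2.8028, 1.2006]  P^-=[0.4334 0.1369; 0.1369 0.2508]  S=[0.8769 0.0739; 0.0739 0.5594]  K=[0.5081 -0.0160; 0.1480 0.3675]  nu=[-5.1789, 3.3901]  x^+=[0.1173, 1.6798]  P^+=[0.2081 0.0606; 0.0606 0.1479]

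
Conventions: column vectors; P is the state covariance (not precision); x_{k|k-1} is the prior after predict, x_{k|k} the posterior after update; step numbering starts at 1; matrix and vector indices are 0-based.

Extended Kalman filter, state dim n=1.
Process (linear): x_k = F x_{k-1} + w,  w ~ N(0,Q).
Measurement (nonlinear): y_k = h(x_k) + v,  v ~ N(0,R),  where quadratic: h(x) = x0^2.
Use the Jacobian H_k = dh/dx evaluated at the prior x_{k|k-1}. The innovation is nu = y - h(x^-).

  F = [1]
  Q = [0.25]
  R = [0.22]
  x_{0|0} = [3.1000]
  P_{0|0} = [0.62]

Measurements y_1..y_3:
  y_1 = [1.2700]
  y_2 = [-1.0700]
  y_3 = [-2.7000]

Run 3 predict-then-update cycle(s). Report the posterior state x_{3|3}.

step 1: x^-=[3.1000]  P^-=[0.8700]  H_jac=[6.2000]  S=[33.6628]  K=[0.1602]  nu=[-8.3400]  x^+=[1.7636]  P^+=[0.0057]
step 2: x^-=[1.7636]  P^-=[0.2557]  H_jac=[3.5273]  S=[3.4011]  K=[0.2652]  nu=[-4.1804]  x^+=[0.6551]  P^+=[0.0165]
step 3: x^-=[0.6551]  P^-=[0.2665]  H_jac=[1.3103]  S=[0.6776]  K=[0.5154]  nu=[-3.1292]  x^+=[-0.9577]  P^+=[0.0865]

x_post = [-0.9577]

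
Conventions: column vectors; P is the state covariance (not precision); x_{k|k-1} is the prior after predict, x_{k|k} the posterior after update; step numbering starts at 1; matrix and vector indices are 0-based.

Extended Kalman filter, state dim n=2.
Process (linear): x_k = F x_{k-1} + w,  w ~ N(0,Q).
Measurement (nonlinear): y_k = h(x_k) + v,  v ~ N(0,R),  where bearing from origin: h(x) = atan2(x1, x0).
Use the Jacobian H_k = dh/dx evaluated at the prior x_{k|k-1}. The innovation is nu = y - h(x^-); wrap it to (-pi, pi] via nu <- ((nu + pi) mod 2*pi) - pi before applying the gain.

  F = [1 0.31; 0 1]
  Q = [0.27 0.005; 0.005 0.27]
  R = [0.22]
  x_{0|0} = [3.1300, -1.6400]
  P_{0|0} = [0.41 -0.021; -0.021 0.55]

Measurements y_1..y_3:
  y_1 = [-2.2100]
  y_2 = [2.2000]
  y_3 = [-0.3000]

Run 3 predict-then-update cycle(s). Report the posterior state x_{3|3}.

x_post = [-2.2200, -4.7681]

step 1: x^-=[2.6216, -1.6400]  P^-=[0.7198 0.1545; 0.1545 0.8200]  H_jac=[0.1715 0.2742]  S=[0.3173]  K=[0.5225; 0.7919]  nu=[-1.6510]  x^+=[1.7589, -2.9475]  P^+=[0.6332 0.0232; 0.0232 0.6210]
step 2: x^-=[0.8452, -2.9475]  P^-=[0.9772 0.2207; 0.2207 0.8910]  H_jac=[0.3135 0.0899]  S=[0.3357]  K=[0.9718; 0.4447]  nu=[-2.7917]  x^+=[-1.8676, -4.1890]  P^+=[0.6603 0.0756; 0.0756 0.8246]
step 3: x^-=[-3.1662, -4.1890]  P^-=[1.0564 0.3362; 0.3362 1.0946]  H_jac=[0.1519 -0.1148]  S=[0.2471]  K=[0.4933; -0.3020]  nu=[1.9180]  x^+=[-2.2200, -4.7681]  P^+=[0.9963 0.3731; 0.3731 1.0721]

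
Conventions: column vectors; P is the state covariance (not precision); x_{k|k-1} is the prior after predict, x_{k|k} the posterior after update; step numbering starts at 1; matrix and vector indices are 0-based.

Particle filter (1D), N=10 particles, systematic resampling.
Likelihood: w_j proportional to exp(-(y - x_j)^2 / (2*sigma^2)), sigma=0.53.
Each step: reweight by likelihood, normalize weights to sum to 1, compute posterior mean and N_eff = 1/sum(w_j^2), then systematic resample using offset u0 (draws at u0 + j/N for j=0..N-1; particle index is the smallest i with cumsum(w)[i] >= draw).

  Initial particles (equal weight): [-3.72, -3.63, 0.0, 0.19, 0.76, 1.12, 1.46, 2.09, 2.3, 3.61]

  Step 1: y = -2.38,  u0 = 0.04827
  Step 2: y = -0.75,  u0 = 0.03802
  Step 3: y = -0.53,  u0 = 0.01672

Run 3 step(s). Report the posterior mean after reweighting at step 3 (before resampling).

post_mean = -3.6375

step 1: w=[0.3975, 0.6020, 0.0004, 0.0001, 0.0000, 0.0000, 0.0000, 0.0000, 0.0000, 0.0000]  mean=-3.6640  Neff=1.9215  idx=[0, 0, 0, 0, 1, 1, 1, 1, 1, 1]
step 2: w=[0.0518, 0.0518, 0.0518, 0.0518, 0.1322, 0.1322, 0.1322, 0.1322, 0.1322, 0.1322]  mean=-3.6486  Neff=8.6574  idx=[0, 2, 4, 4, 5, 6, 7, 8, 8, 9]
step 3: w=[0.0418, 0.0418, 0.1145, 0.1145, 0.1145, 0.1145, 0.1145, 0.1145, 0.1145, 0.1145]  mean=-3.6375  Neff=9.2197  idx=[0, 2, 3, 4, 4, 5, 6, 7, 8, 9]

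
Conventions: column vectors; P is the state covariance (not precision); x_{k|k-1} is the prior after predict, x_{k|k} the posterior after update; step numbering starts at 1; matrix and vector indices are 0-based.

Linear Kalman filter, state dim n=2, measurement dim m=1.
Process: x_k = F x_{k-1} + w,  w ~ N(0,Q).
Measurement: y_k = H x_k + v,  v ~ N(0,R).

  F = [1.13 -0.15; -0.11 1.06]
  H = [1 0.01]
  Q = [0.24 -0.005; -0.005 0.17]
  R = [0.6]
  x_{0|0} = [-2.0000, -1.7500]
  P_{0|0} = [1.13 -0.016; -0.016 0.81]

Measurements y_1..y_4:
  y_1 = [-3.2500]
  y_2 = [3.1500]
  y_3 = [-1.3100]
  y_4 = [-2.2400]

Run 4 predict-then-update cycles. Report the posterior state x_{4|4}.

step 1: x^-=[-1.9975, -1.6350]  P^-=[1.7065 -0.2937; -0.2937 1.0975]  S=[2.3008]  K=[0.7404; -0.1229]  nu=[-1.2362]  x^+=[-2.9128, -1.4831]  P^+=[0.4451 -0.0844; -0.0844 1.0628]
step 2: x^-=[-3.0690, -1.2517]  P^-=[0.8609 -0.3317; -0.3317 1.3892]  S=[1.4544]  K=[0.5896; -0.2185]  nu=[6.2315]  x^+=[0.6053, -2.6136]  P^+=[0.3552 -0.1443; -0.1443 1.3197]
step 3: x^-=[1.0761, -2.8370]  P^-=[0.7722 -0.4342; -0.4342 1.6908]  S=[1.3637]  K=[0.5631; -0.3060]  nu=[-2.3577]  x^+=[-0.2515, -2.1154]  P^+=[0.3398 -0.1993; -0.1993 1.5631]
step 4: x^-=[0.0331, -2.2147]  P^-=[0.7767 -0.5377; -0.5377 1.9769]  S=[1.3661]  K=[0.5646; -0.3791]  nu=[-2.2510]  x^+=[-1.2377, -1.3612]  P^+=[0.3412 -0.2453; -0.2453 1.7805]

x_post = [-1.2377, -1.3612]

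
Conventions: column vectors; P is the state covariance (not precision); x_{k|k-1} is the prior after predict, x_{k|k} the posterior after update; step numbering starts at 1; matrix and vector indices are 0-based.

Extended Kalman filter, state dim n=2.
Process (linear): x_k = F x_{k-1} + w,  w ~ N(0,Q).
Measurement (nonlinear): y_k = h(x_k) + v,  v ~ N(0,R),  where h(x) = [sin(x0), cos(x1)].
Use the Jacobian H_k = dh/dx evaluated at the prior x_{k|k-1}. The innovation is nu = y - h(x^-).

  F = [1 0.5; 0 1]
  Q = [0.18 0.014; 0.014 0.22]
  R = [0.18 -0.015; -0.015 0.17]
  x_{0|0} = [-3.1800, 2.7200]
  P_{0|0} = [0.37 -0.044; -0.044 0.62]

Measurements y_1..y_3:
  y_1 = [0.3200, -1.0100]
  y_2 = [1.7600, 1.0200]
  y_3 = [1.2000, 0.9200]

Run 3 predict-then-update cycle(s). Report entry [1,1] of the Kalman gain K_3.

step 1: x^-=[-1.8200, 2.7200]  P^-=[0.6610 0.2800; 0.2800 0.8400]  H_jac=[-0.2466 0.0000; 0.0000 -0.4092]  S=[0.2202 0.0133; 0.0133 0.3107]  K=[-0.7200 -0.3381; -0.2476 -1.0959]  nu=[1.2891, -0.0976]  x^+=[-2.7151, 2.5077]  P^+=[0.5049 0.1141; 0.1141 0.4462]
step 2: x^-=[-1.4613, 2.5077]  P^-=[0.9105 0.3512; 0.3512 0.6662]  H_jac=[0.1093 0.0000; 0.0000 -0.5923]  S=[0.1909 -0.0377; -0.0377 0.4037]  K=[0.4275 -0.4752; 0.0080 -0.9767]  nu=[2.7540, 1.8257]  x^+=[-1.1517, 0.7467]  P^+=[0.7691 0.1472; 0.1472 0.2805]
step 3: x^-=[-0.7784, 0.7467]  P^-=[1.1665 0.3015; 0.3015 0.5005]  H_jac=[0.7121 0.0000; 0.0000 -0.6792]  S=[0.7714 -0.1608; -0.1608 0.4009]  K=[1.0587 -0.0861; 0.1108 -0.8035]  nu=[1.9021, 0.1861]  x^+=[1.2195, 0.8079]  P^+=[0.2695 0.0449; 0.0449 0.2036]

K[1,1] = -0.8035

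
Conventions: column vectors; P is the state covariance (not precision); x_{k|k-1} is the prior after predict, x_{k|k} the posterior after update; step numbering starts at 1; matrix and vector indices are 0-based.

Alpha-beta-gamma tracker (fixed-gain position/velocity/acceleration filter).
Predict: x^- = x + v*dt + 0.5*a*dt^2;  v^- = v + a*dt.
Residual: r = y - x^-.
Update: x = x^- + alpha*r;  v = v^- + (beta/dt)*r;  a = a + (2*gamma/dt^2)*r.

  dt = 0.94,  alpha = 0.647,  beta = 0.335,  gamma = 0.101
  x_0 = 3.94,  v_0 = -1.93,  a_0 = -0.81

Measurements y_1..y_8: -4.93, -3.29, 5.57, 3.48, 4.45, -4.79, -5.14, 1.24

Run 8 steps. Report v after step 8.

step 1: x_pred=1.7679  r=-6.6979  x^+=-2.5656  v^+=-5.0784  a^+=-2.3412
step 2: x_pred=-8.3737  r=5.0837  x^+=-5.0845  v^+=-5.4674  a^+=-1.1790
step 3: x_pred=-10.7448  r=16.3148  x^+=-0.1891  v^+=-0.7614  a^+=2.5507
step 4: x_pred=0.2221  r=3.2579  x^+=2.3299  v^+=2.7973  a^+=3.2955
step 5: x_pred=6.4154  r=-1.9654  x^+=5.1438  v^+=5.1947  a^+=2.8462
step 6: x_pred=11.2842  r=-16.0742  x^+=0.8842  v^+=2.1415  a^+=-0.8285
step 7: x_pred=2.5312  r=-7.6712  x^+=-2.4321  v^+=-1.3712  a^+=-2.5823
step 8: x_pred=-4.8618  r=6.1018  x^+=-0.9139  v^+=-1.6239  a^+=-1.1873

v_post = -1.6239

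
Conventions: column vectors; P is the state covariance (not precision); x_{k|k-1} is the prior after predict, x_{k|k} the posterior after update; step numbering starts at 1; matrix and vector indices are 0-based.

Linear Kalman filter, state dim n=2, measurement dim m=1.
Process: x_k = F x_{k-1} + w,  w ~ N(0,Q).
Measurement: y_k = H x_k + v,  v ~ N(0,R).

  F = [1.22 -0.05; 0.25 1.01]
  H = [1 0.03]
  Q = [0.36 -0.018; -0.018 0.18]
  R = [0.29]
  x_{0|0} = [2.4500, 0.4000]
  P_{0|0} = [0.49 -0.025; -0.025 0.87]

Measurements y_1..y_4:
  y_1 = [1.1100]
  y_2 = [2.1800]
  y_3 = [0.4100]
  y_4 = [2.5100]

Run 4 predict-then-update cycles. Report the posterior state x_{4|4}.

x_post = [2.0410, 2.0391]

step 1: x^-=[2.9690, 1.0165]  P^-=[1.0945 0.0570; 0.0570 1.0855]  S=[1.3889]  K=[0.7893; 0.0645]  nu=[-1.8895]  x^+=[1.4777, 0.8946]  P^+=[0.2293 -0.0137; -0.0137 1.0797]
step 2: x^-=[1.7580, 1.2730]  P^-=[0.7057 -0.0193; -0.0193 1.2888]  S=[0.9957]  K=[0.7082; 0.0195]  nu=[0.3838]  x^+=[2.0298, 1.2805]  P^+=[0.2064 -0.0330; -0.0330 1.2885]
step 3: x^-=[2.4123, 1.8007]  P^-=[0.6744 -0.0604; -0.0604 1.4906]  S=[0.9621]  K=[0.6991; -0.0163]  nu=[-2.0564]  x^+=[0.9748, 1.8342]  P^+=[0.2042 -0.0494; -0.0494 1.4903]
step 4: x^-=[1.0976, 2.0963]  P^-=[0.6737 -0.0913; -0.0913 1.6881]  S=[0.9597]  K=[0.6991; -0.0423]  nu=[1.3496]  x^+=[2.0410, 2.0391]  P^+=[0.2046 -0.0629; -0.0629 1.6864]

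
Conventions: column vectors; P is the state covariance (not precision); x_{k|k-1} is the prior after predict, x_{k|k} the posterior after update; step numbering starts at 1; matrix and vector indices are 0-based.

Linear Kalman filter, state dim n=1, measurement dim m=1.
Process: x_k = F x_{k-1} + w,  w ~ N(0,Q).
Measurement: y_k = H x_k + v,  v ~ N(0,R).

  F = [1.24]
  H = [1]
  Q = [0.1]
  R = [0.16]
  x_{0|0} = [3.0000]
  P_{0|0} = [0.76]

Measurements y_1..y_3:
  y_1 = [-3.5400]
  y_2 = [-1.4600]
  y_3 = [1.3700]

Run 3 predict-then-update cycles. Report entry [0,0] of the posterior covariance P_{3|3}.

step 1: x^-=[3.7200]  P^-=[1.2686]  S=[1.4286]  K=[0.8880]  nu=[-7.2600]  x^+=[-2.7269]  P^+=[0.1421]
step 2: x^-=[-3.3813]  P^-=[0.3185]  S=[0.4785]  K=[0.6656]  nu=[1.9213]  x^+=[-2.1025]  P^+=[0.1065]
step 3: x^-=[-2.6071]  P^-=[0.2637]  S=[0.4237]  K=[0.6224]  nu=[3.9771]  x^+=[-0.1317]  P^+=[0.0996]

P_post[0,0] = 0.0996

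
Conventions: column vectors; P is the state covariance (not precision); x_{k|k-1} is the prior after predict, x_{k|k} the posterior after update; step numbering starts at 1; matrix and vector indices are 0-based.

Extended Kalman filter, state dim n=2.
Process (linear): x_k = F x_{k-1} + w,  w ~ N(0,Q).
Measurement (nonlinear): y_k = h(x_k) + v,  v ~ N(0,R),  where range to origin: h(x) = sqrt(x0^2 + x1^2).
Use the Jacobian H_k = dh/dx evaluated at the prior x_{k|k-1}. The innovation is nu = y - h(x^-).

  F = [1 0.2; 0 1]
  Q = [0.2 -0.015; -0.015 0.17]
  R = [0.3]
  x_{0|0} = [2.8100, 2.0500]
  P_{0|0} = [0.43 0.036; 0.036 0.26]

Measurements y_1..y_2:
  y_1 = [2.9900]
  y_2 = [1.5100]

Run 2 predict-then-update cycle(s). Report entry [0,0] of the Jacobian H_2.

step 1: x^-=[3.2200, 2.0500]  P^-=[0.6548 0.0730; 0.0730 0.4300]  H_jac=[0.8436 0.5370]  S=[0.9561]  K=[0.6187; 0.3059]  nu=[-0.8272]  x^+=[2.7082, 1.7969]  P^+=[0.2888 -0.1080; -0.1080 0.3405]
step 2: x^-=[3.0676, 1.7969]  P^-=[0.4592 -0.0549; -0.0549 0.5105]  H_jac=[0.8629 0.5054]  S=[0.7245]  K=[0.5087; 0.2908]  nu=[-2.0451]  x^+=[2.0273, 1.2022]  P^+=[0.2718 -0.1620; -0.1620 0.4492]

H_jac[0,0] = 0.8629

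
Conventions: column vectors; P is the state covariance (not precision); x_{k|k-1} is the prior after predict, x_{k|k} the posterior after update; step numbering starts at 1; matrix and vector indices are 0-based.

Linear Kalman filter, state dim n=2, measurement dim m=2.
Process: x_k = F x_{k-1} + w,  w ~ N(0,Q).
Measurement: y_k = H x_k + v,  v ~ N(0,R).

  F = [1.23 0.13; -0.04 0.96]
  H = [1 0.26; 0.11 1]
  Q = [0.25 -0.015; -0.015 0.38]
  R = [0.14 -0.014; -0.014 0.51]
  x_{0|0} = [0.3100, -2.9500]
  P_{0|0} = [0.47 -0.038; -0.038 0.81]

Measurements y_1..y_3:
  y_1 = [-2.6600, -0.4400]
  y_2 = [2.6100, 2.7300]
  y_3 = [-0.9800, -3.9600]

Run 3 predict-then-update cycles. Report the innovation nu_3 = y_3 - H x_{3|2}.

innov = [-2.7917, -5.4736]

step 1: x^-=[-0.0022, -2.8444]  P^-=[0.9626 0.0183; 0.0183 1.1302]  S=[1.1885 0.4045; 0.4045 1.6558]  K=[0.8599 -0.1351; 0.0326 0.6758]  nu=[-1.9183, 2.4046]  x^+=[-1.9766, -1.2819]  P^+=[0.1475 -0.0972; -0.0972 0.3549]
step 2: x^-=[-2.5978, -1.1516]  P^-=[0.4481 -0.0922; -0.0922 0.7148]  S=[0.5885 0.1263; 0.1263 1.2099]  K=[0.7450 -0.1132; 0.0349 0.5787]  nu=[5.5072, 4.1673]  x^+=[1.0334, 1.4525]  P^+=[0.1273 -0.0822; -0.0822 0.3037]
step 3: x^-=[1.4599, 1.3530]  P^-=[0.4214 -0.0800; -0.0800 0.6664]  S=[0.5648 0.1234; 0.1234 1.1639]  K=[0.7325 -0.1065; 0.0428 0.5605]  nu=[-2.7917, -5.4736]  x^+=[-0.0019, -1.8342]  P^+=[0.1244 -0.0783; -0.0783 0.2938]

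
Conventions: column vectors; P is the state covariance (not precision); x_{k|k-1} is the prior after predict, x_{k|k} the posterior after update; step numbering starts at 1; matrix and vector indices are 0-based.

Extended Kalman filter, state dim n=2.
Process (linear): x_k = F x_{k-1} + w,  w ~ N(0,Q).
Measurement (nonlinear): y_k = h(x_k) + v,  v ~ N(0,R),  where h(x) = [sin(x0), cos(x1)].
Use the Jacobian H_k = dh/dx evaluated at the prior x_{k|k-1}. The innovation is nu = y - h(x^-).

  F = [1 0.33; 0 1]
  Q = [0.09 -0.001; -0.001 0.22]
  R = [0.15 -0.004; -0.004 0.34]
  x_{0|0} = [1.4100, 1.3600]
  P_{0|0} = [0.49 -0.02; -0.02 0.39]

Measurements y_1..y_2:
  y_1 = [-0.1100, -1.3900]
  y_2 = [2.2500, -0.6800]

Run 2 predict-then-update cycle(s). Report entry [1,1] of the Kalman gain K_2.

K[1,1] = -0.5308

step 1: x^-=[1.8588, 1.3600]  P^-=[0.6093 0.1077; 0.1077 0.6100]  H_jac=[-0.2840 0.0000; 0.0000 -0.9779]  S=[0.1992 0.0259; 0.0259 0.9233]  K=[-0.8572 -0.0900; -0.0698 -0.6441]  nu=[-1.0688, -1.5992]  x^+=[2.9190, 2.4647]  P^+=[0.4514 0.0278; 0.0278 0.2237]
step 2: x^-=[3.7323, 2.4647]  P^-=[0.5841 0.1006; 0.1006 0.4437]  H_jac=[-0.8305 0.0000; 0.0000 -0.6264]  S=[0.5529 0.0483; 0.0483 0.5141]  K=[-0.8739 -0.0404; -0.1047 -0.5308]  nu=[2.8070, 0.0995]  x^+=[1.2754, 2.1179]  P^+=[0.1576 0.0164; 0.0164 0.2874]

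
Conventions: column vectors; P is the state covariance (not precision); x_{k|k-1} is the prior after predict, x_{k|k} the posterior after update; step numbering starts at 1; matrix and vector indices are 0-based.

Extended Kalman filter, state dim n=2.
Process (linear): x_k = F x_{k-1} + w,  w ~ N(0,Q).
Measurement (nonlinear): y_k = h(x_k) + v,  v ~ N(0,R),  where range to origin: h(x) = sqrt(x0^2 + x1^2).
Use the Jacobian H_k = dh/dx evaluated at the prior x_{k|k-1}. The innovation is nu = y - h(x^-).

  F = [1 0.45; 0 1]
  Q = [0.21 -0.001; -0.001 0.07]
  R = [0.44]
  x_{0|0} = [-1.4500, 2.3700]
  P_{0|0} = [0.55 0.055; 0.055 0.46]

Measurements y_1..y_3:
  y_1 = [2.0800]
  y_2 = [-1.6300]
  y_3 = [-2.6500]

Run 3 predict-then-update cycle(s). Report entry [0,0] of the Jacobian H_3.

step 1: x^-=[-0.3835, 2.3700]  P^-=[0.9027 0.2610; 0.2610 0.5300]  H_jac=[-0.1597 0.9872]  S=[0.8972]  K=[0.1265; 0.5367]  nu=[-0.3208]  x^+=[-0.4241, 2.1978]  P^+=[0.8883 0.2001; 0.2001 0.2716]
step 2: x^-=[0.5649, 2.1978]  P^-=[1.3334 0.3213; 0.3213 0.3416]  H_jac=[0.2490 0.9685]  S=[0.9980]  K=[0.6444; 0.4116]  nu=[-3.8993]  x^+=[-1.9479, 0.5927]  P^+=[0.9189 0.0566; 0.0566 0.1725]
step 3: x^-=[-1.6812, 0.5927]  P^-=[1.2148 0.1332; 0.1332 0.2425]  H_jac=[-0.9431 0.3325]  S=[1.4637]  K=[-0.7524; -0.0307]  nu=[-4.4326]  x^+=[1.6540, 0.7289]  P^+=[0.3861 0.0993; 0.0993 0.2411]

H_jac[0,0] = -0.9431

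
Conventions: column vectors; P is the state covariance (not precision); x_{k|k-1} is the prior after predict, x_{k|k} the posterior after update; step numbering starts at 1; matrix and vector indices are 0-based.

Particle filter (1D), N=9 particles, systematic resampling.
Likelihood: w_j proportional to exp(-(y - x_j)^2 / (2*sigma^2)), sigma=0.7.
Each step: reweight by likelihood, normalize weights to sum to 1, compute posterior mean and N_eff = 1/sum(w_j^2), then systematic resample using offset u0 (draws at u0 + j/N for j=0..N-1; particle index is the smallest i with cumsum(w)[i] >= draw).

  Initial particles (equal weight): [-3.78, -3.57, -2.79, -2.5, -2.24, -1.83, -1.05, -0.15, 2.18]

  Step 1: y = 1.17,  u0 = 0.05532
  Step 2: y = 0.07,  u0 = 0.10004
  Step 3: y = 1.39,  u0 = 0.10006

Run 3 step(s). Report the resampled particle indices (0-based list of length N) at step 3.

step 1: w=[0.0000, 0.0000, 0.0000, 0.0000, 0.0000, 0.0002, 0.0124, 0.3196, 0.6678]  mean=1.3946  Neff=1.8239  idx=[7, 7, 7, 8, 8, 8, 8, 8, 8]
step 2: w=[0.3260, 0.3260, 0.3260, 0.0036, 0.0036, 0.0036, 0.0036, 0.0036, 0.0036]  mean=-0.0990  Neff=3.1349  idx=[0, 0, 0, 1, 1, 2, 2, 2, 5]
step 3: w=[0.0717, 0.0717, 0.0717, 0.0717, 0.0717, 0.0717, 0.0717, 0.0717, 0.4265]  mean=0.8437  Neff=4.4845  idx=[1, 2, 4, 6, 7, 8, 8, 8, 8]

resampled_idx = [1, 2, 4, 6, 7, 8, 8, 8, 8]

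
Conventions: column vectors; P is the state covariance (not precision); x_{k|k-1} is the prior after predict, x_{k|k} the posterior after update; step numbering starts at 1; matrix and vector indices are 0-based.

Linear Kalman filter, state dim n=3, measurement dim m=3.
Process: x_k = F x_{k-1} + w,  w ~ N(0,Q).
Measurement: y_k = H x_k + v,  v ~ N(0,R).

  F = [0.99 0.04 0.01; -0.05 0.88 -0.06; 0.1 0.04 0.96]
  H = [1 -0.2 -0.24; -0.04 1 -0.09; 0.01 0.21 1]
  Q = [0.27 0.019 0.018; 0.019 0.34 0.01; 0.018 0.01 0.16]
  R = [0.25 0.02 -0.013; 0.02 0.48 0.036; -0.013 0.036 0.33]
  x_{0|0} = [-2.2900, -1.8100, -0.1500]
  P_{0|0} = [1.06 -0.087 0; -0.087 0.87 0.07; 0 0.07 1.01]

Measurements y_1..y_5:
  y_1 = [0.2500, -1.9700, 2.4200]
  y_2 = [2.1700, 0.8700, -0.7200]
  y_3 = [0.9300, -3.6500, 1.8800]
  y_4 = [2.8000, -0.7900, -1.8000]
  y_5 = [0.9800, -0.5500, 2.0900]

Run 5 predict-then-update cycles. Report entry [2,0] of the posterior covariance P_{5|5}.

P_post[2,0] = 0.0286

step 1: x^-=[-2.3410, -1.4693, -0.4454]  P^-=[1.3036 -0.0786 0.1330; -0.0786 1.0203 0.0286; 0.1330 0.0286 1.1075]  S=[1.6285 -0.3086 -0.1995; -0.3086 1.5134 0.1726; -0.1995 0.1726 1.4970]  K=[0.8237 0.0519 0.1903; -0.0436 0.6565 0.0802; -0.0189 -0.1408 0.7584]  nu=[2.1902, -0.6344, 3.1974]  x^+=[0.0384, -1.7247, 2.0277]  P^+=[0.2260 0.0608 0.0389; 0.0608 0.3181 -0.0167; 0.0389 -0.0167 0.2486]
step 2: x^-=[-0.0106, -1.6413, 1.8814]  P^-=[0.4976 0.0693 0.0823; 0.0693 0.5844 -0.0052; 0.0823 -0.0052 0.3985]  S=[0.7262 -0.0438 -0.0304; -0.0438 1.0644 0.1143; -0.0304 0.1143 0.7541]  K=[0.6483 0.0496 0.1536; -0.0283 0.5378 0.0741; -0.0002 -0.1000 0.5433]  nu=[2.3039, 2.6802, -2.2566]  x^+=[1.2693, -0.4324, 0.3868]  P^+=[0.1790 0.0523 0.0313; 0.0523 0.2613 -0.0112; 0.0313 -0.0112 0.1777]
step 3: x^-=[1.2432, -0.4672, 0.4809]  P^-=[0.4507 0.0627 0.0695; 0.0627 0.5402 0.0014; 0.0695 0.0014 0.3316]  S=[0.6831 -0.0416 -0.0288; -0.0416 1.0188 0.1181; -0.0288 0.1181 0.6877]  K=[0.6259 0.0465 0.1449; -0.0321 0.5173 0.0778; 0.0004 -0.0884 0.4988]  nu=[-0.2912, -3.0898, 1.4847]  x^+=[1.1325, -1.9408, 1.4946]  P^+=[0.1725 0.0496 0.0292; 0.0496 0.2517 -0.0086; 0.0292 -0.0086 0.1629]
step 4: x^-=[1.0584, -1.8542, 1.4704]  P^-=[0.4439 0.0605 0.0667; 0.0605 0.5326 0.0040; 0.0667 0.0040 0.3176]  S=[0.6777 -0.0427 -0.0291; -0.0427 1.0108 0.1204; -0.0291 0.1204 0.6744]  K=[0.6226 0.0456 0.1430; -0.0336 0.5133 0.0796; 0.0003 -0.0851 0.4884]  nu=[1.7236, 1.2388, -2.8916]  x^+=[1.7746, -1.5064, -0.0468]  P^+=[0.1714 0.0489 0.0287; 0.0489 0.2498 -0.0078; 0.0287 -0.0078 0.1594]
step 5: x^-=[1.6962, -1.4116, 0.0723]  P^-=[0.4428 0.0600 0.0661; 0.0600 0.5312 0.0049; 0.0661 0.0049 0.3144]  S=[0.6769 -0.0431 -0.0292; -0.0431 1.0092 0.1212; -0.0292 0.1212 0.6715]  K=[0.6220 0.0454 0.1426; -0.0340 0.5124 0.0803; 0.0003 -0.0842 0.4859]  nu=[-0.9811, 0.9359, 2.2972]  x^+=[1.4559, -0.7143, 1.1095]  P^+=[0.1712 0.0488 0.0286; 0.0488 0.2494 -0.0075; 0.0286 -0.0075 0.1586]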